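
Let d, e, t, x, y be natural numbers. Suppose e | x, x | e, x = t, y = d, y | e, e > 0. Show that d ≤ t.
e | x and x | e, therefore e = x. From x = t, e = t. y = d and y | e, hence d | e. From e > 0, d ≤ e. Since e = t, d ≤ t.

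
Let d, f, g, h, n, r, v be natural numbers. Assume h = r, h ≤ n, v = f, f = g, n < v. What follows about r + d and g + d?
r + d < g + d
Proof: h = r and h ≤ n, hence r ≤ n. Because v = f and f = g, v = g. Since n < v, n < g. r ≤ n, so r < g. Then r + d < g + d.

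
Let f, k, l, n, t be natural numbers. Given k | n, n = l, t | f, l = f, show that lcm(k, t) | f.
Since n = l and l = f, n = f. Because k | n, k | f. t | f, so lcm(k, t) | f.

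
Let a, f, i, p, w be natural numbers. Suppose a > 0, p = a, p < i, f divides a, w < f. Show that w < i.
f divides a and a > 0, therefore f ≤ a. Since w < f, w < a. From p = a and p < i, a < i. Since w < a, w < i.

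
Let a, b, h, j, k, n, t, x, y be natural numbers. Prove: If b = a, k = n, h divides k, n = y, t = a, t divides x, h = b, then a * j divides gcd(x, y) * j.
t = a and t divides x, therefore a divides x. From h = b and b = a, h = a. k = n and h divides k, thus h divides n. Since n = y, h divides y. From h = a, a divides y. Because a divides x, a divides gcd(x, y). Then a * j divides gcd(x, y) * j.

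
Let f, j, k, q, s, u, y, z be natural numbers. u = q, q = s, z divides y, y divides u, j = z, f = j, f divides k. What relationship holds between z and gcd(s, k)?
z divides gcd(s, k)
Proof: Because u = q and q = s, u = s. z divides y and y divides u, therefore z divides u. Because u = s, z divides s. f = j and f divides k, thus j divides k. Since j = z, z divides k. Since z divides s, z divides gcd(s, k).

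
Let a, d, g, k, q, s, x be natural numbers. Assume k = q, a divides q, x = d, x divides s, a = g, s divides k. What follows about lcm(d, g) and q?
lcm(d, g) divides q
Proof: Since x = d and x divides s, d divides s. From k = q and s divides k, s divides q. d divides s, so d divides q. a = g and a divides q, therefore g divides q. d divides q, so lcm(d, g) divides q.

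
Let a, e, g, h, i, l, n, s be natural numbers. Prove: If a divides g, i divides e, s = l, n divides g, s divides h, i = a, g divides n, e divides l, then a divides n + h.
g divides n and n divides g, thus g = n. a divides g, so a divides n. i divides e and e divides l, so i divides l. s = l and s divides h, thus l divides h. Since i divides l, i divides h. Since i = a, a divides h. a divides n, so a divides n + h.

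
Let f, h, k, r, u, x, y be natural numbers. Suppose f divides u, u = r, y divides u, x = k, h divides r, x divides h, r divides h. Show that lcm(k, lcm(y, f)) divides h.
From x = k and x divides h, k divides h. r divides h and h divides r, thus r = h. u = r, so u = h. y divides u and f divides u, therefore lcm(y, f) divides u. Since u = h, lcm(y, f) divides h. k divides h, so lcm(k, lcm(y, f)) divides h.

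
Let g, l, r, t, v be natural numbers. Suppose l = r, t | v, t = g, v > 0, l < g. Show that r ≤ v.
l = r and l < g, therefore r < g. Since t | v and v > 0, t ≤ v. Because t = g, g ≤ v. r < g, so r < v. Then r ≤ v.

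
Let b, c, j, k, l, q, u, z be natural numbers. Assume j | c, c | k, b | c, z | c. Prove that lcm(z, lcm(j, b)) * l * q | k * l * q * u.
Since j | c and b | c, lcm(j, b) | c. z | c, so lcm(z, lcm(j, b)) | c. c | k, so lcm(z, lcm(j, b)) | k. Then lcm(z, lcm(j, b)) * l | k * l. Then lcm(z, lcm(j, b)) * l * q | k * l * q. Then lcm(z, lcm(j, b)) * l * q | k * l * q * u.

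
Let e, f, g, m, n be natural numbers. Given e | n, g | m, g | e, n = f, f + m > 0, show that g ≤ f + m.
g | e and e | n, thus g | n. Since n = f, g | f. Since g | m, g | f + m. f + m > 0, so g ≤ f + m.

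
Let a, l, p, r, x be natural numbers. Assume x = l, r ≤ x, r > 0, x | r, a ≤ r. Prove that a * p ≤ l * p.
From x | r and r > 0, x ≤ r. Since r ≤ x, r = x. x = l, so r = l. Since a ≤ r, a ≤ l. Then a * p ≤ l * p.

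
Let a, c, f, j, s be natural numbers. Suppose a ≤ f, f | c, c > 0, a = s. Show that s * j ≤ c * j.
a = s and a ≤ f, so s ≤ f. f | c and c > 0, so f ≤ c. Since s ≤ f, s ≤ c. Then s * j ≤ c * j.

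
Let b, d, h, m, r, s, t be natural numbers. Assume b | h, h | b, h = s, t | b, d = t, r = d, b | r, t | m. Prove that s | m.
Because b | h and h | b, b = h. Since h = s, b = s. r = d and b | r, hence b | d. Since d = t, b | t. t | b, so t = b. t | m, so b | m. From b = s, s | m.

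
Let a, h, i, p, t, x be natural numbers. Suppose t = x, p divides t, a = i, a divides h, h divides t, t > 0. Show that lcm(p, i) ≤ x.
a divides h and h divides t, so a divides t. Since a = i, i divides t. p divides t, so lcm(p, i) divides t. t > 0, so lcm(p, i) ≤ t. Since t = x, lcm(p, i) ≤ x.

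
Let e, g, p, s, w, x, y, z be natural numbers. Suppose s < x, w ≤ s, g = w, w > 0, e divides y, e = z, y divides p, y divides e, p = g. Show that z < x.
y divides e and e divides y, so y = e. p = g and g = w, so p = w. Since y divides p, y divides w. Since w > 0, y ≤ w. Because w ≤ s and s < x, w < x. y ≤ w, so y < x. From y = e, e < x. Since e = z, z < x.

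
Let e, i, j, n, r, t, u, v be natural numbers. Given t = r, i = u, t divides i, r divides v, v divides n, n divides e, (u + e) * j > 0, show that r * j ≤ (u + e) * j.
i = u and t divides i, so t divides u. From t = r, r divides u. v divides n and n divides e, so v divides e. Since r divides v, r divides e. r divides u, so r divides u + e. Then r * j divides (u + e) * j. From (u + e) * j > 0, r * j ≤ (u + e) * j.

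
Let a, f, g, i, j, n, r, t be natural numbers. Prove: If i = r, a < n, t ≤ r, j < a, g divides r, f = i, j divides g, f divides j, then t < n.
Because j divides g and g divides r, j divides r. f = i and i = r, thus f = r. Since f divides j, r divides j. Since j divides r, j = r. j < a and a < n, therefore j < n. Since j = r, r < n. Since t ≤ r, t < n.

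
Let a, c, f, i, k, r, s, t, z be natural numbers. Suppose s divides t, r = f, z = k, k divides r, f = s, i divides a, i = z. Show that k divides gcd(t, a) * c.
From r = f and f = s, r = s. k divides r, so k divides s. s divides t, so k divides t. i = z and z = k, thus i = k. From i divides a, k divides a. k divides t, so k divides gcd(t, a). Then k divides gcd(t, a) * c.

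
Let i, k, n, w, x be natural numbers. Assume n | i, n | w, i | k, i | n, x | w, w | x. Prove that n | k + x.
i | n and n | i, thus i = n. i | k, so n | k. w | x and x | w, so w = x. n | w, so n | x. n | k, so n | k + x.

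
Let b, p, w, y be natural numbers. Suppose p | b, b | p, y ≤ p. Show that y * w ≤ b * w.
Since p | b and b | p, p = b. Since y ≤ p, y ≤ b. Then y * w ≤ b * w.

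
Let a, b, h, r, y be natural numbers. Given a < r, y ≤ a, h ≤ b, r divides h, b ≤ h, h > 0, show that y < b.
Because h ≤ b and b ≤ h, h = b. y ≤ a and a < r, thus y < r. r divides h and h > 0, so r ≤ h. Since y < r, y < h. h = b, so y < b.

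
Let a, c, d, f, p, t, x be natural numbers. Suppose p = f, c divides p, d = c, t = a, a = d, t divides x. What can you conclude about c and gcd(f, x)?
c divides gcd(f, x)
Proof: Since p = f and c divides p, c divides f. From t = a and a = d, t = d. Since t divides x, d divides x. Since d = c, c divides x. From c divides f, c divides gcd(f, x).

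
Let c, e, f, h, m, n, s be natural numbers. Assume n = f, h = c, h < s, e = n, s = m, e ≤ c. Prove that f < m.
Because e = n and n = f, e = f. h = c and h < s, thus c < s. e ≤ c, so e < s. e = f, so f < s. Since s = m, f < m.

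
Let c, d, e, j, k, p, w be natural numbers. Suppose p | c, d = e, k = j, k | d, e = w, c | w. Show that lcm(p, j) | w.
Since p | c and c | w, p | w. d = e and k | d, therefore k | e. Because e = w, k | w. Since k = j, j | w. p | w, so lcm(p, j) | w.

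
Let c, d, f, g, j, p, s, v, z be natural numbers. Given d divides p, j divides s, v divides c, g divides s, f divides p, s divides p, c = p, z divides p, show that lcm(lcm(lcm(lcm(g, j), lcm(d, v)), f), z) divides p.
From g divides s and j divides s, lcm(g, j) divides s. Since s divides p, lcm(g, j) divides p. Because c = p and v divides c, v divides p. Because d divides p, lcm(d, v) divides p. lcm(g, j) divides p, so lcm(lcm(g, j), lcm(d, v)) divides p. Because f divides p, lcm(lcm(lcm(g, j), lcm(d, v)), f) divides p. z divides p, so lcm(lcm(lcm(lcm(g, j), lcm(d, v)), f), z) divides p.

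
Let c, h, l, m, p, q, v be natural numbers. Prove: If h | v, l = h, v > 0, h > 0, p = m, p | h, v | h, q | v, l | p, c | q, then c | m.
l = h and l | p, hence h | p. Since p | h, h = p. p = m, so h = m. v | h and h > 0, thus v ≤ h. h | v and v > 0, hence h ≤ v. v ≤ h, so v = h. c | q and q | v, so c | v. Since v = h, c | h. Since h = m, c | m.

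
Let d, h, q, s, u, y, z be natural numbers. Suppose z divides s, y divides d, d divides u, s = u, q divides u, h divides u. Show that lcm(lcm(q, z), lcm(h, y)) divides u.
s = u and z divides s, thus z divides u. Since q divides u, lcm(q, z) divides u. y divides d and d divides u, so y divides u. h divides u, so lcm(h, y) divides u. Since lcm(q, z) divides u, lcm(lcm(q, z), lcm(h, y)) divides u.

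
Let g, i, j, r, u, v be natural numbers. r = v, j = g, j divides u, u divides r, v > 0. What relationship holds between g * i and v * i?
g * i ≤ v * i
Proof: j = g and j divides u, thus g divides u. Since r = v and u divides r, u divides v. Since g divides u, g divides v. Since v > 0, g ≤ v. By multiplying by a non-negative, g * i ≤ v * i.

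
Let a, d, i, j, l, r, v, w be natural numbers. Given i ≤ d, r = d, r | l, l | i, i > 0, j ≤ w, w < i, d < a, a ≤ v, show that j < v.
r | l and l | i, so r | i. From r = d, d | i. i > 0, so d ≤ i. i ≤ d, so i = d. Because j ≤ w and w < i, j < i. Since i = d, j < d. d < a and a ≤ v, thus d < v. Since j < d, j < v.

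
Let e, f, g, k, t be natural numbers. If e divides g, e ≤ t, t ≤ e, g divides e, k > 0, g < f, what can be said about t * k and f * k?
t * k < f * k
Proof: g divides e and e divides g, hence g = e. Because e ≤ t and t ≤ e, e = t. g = e, so g = t. g < f, so t < f. Using k > 0, by multiplying by a positive, t * k < f * k.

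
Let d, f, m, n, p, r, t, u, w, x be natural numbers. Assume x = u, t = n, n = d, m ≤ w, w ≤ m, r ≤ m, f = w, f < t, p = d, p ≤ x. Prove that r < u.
t = n and n = d, hence t = d. m ≤ w and w ≤ m, thus m = w. Since r ≤ m, r ≤ w. f = w and f < t, therefore w < t. Because r ≤ w, r < t. Since t = d, r < d. From p = d and p ≤ x, d ≤ x. Since r < d, r < x. x = u, so r < u.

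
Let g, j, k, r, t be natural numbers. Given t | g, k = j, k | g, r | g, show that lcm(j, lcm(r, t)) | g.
From k = j and k | g, j | g. r | g and t | g, thus lcm(r, t) | g. Since j | g, lcm(j, lcm(r, t)) | g.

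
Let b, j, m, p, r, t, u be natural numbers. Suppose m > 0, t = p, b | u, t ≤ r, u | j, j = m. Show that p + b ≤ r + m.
t = p and t ≤ r, so p ≤ r. Because j = m and u | j, u | m. Since b | u, b | m. m > 0, so b ≤ m. Since p ≤ r, p + b ≤ r + m.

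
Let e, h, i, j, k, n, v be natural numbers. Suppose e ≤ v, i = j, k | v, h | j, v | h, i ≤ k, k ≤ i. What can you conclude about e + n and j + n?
e + n ≤ j + n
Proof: Because v | h and h | j, v | j. Since k ≤ i and i ≤ k, k = i. Since i = j, k = j. k | v, so j | v. v | j, so v = j. Since e ≤ v, e ≤ j. Then e + n ≤ j + n.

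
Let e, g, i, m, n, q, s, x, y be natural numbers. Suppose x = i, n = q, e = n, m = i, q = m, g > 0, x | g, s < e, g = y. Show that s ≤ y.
Since e = n and n = q, e = q. Because q = m, e = m. Since s < e, s < m. Since m = i, s < i. x = i and x | g, therefore i | g. Since g > 0, i ≤ g. Since g = y, i ≤ y. Because s < i, s < y. Then s ≤ y.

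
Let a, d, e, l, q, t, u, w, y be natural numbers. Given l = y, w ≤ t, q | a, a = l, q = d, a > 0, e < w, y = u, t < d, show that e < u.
a = l and l = y, therefore a = y. Because y = u, a = u. From w ≤ t and t < d, w < d. Since q = d and q | a, d | a. From a > 0, d ≤ a. w < d, so w < a. Because e < w, e < a. a = u, so e < u.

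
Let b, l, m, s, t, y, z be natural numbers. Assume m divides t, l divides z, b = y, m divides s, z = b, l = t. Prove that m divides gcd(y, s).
Because z = b and b = y, z = y. l = t and l divides z, so t divides z. m divides t, so m divides z. Since z = y, m divides y. m divides s, so m divides gcd(y, s).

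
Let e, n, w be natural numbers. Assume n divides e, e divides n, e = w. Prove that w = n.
n divides e and e divides n, so n = e. e = w, so n = w. Then w = n.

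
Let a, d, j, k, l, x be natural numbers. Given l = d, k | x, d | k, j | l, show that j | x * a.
Because l = d and j | l, j | d. From d | k, j | k. Since k | x, j | x. Then j | x * a.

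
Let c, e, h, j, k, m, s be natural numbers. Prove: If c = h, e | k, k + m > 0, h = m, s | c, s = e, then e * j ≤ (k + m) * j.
c = h and h = m, thus c = m. Since s = e and s | c, e | c. Since c = m, e | m. e | k, so e | k + m. Since k + m > 0, e ≤ k + m. Then e * j ≤ (k + m) * j.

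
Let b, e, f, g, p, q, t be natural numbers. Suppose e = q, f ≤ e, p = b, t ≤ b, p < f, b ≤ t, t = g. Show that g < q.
Since b ≤ t and t ≤ b, b = t. Because p = b, p = t. Since t = g, p = g. Because p < f and f ≤ e, p < e. p = g, so g < e. e = q, so g < q.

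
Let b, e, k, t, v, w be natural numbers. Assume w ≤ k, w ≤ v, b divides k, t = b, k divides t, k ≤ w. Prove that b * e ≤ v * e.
Because w ≤ k and k ≤ w, w = k. t = b and k divides t, hence k divides b. Since b divides k, k = b. Since w = k, w = b. Since w ≤ v, b ≤ v. By multiplying by a non-negative, b * e ≤ v * e.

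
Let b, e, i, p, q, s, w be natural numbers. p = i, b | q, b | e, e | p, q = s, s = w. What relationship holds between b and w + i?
b | w + i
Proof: q = s and s = w, therefore q = w. Since b | q, b | w. p = i and e | p, so e | i. Because b | e, b | i. b | w, so b | w + i.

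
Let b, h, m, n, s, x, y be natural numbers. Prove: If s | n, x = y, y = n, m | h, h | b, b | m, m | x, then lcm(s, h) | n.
Since x = y and y = n, x = n. From h | b and b | m, h | m. From m | h, m = h. Since m | x, h | x. x = n, so h | n. s | n, so lcm(s, h) | n.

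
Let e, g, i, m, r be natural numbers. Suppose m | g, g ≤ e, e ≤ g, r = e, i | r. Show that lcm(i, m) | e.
Because r = e and i | r, i | e. g ≤ e and e ≤ g, therefore g = e. Since m | g, m | e. Since i | e, lcm(i, m) | e.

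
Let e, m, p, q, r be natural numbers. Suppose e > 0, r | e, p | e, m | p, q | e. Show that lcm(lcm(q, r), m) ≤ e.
q | e and r | e, therefore lcm(q, r) | e. Since m | p and p | e, m | e. lcm(q, r) | e, so lcm(lcm(q, r), m) | e. Since e > 0, lcm(lcm(q, r), m) ≤ e.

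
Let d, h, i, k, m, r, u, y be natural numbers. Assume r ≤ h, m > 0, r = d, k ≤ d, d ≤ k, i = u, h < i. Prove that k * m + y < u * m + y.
Since d ≤ k and k ≤ d, d = k. Since r = d, r = k. r ≤ h and h < i, therefore r < i. i = u, so r < u. r = k, so k < u. Since m > 0, k * m < u * m. Then k * m + y < u * m + y.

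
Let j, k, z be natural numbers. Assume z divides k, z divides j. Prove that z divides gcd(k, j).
From z divides k and z divides j, because common divisors divide the gcd, z divides gcd(k, j).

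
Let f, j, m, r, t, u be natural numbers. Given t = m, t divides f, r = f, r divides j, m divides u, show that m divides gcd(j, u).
Because r = f and r divides j, f divides j. t divides f, so t divides j. Since t = m, m divides j. From m divides u, m divides gcd(j, u).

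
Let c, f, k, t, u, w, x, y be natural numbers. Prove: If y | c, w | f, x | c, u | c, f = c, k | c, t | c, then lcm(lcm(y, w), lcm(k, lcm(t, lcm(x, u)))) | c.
Because f = c and w | f, w | c. y | c, so lcm(y, w) | c. x | c and u | c, so lcm(x, u) | c. Since t | c, lcm(t, lcm(x, u)) | c. k | c, so lcm(k, lcm(t, lcm(x, u))) | c. lcm(y, w) | c, so lcm(lcm(y, w), lcm(k, lcm(t, lcm(x, u)))) | c.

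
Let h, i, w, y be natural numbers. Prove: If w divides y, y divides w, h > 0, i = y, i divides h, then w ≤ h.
Since y divides w and w divides y, y = w. From i = y and i divides h, y divides h. Since h > 0, y ≤ h. y = w, so w ≤ h.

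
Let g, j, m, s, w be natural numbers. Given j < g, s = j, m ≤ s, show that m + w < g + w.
From s = j and m ≤ s, m ≤ j. From j < g, m < g. Then m + w < g + w.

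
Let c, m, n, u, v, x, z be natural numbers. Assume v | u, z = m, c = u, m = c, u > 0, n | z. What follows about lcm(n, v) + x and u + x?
lcm(n, v) + x ≤ u + x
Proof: Since m = c and c = u, m = u. Because z = m, z = u. Because n | z, n | u. v | u, so lcm(n, v) | u. Since u > 0, lcm(n, v) ≤ u. Then lcm(n, v) + x ≤ u + x.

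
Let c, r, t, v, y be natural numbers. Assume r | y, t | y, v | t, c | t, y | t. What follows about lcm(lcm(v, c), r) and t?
lcm(lcm(v, c), r) | t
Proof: v | t and c | t, hence lcm(v, c) | t. y | t and t | y, therefore y = t. Since r | y, r | t. Since lcm(v, c) | t, lcm(lcm(v, c), r) | t.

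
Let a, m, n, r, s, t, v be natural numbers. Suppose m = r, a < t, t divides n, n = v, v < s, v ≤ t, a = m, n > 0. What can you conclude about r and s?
r < s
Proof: From a = m and m = r, a = r. From t divides n and n > 0, t ≤ n. Since n = v, t ≤ v. Since v ≤ t, t = v. Since a < t, a < v. Since v < s, a < s. a = r, so r < s.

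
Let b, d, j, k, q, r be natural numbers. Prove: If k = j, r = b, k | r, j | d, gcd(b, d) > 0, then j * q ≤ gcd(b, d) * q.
Since r = b and k | r, k | b. Since k = j, j | b. j | d, so j | gcd(b, d). From gcd(b, d) > 0, j ≤ gcd(b, d). Then j * q ≤ gcd(b, d) * q.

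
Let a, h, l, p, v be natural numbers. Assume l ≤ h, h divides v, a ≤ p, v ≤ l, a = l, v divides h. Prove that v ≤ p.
h divides v and v divides h, therefore h = v. Since l ≤ h, l ≤ v. v ≤ l, so l = v. a = l, so a = v. a ≤ p, so v ≤ p.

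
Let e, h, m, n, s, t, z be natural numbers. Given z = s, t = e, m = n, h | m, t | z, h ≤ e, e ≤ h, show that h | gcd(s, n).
e ≤ h and h ≤ e, therefore e = h. t = e and t | z, so e | z. e = h, so h | z. Since z = s, h | s. m = n and h | m, thus h | n. h | s, so h | gcd(s, n).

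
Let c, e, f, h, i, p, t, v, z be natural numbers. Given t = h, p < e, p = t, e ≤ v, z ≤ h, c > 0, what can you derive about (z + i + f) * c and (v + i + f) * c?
(z + i + f) * c < (v + i + f) * c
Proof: p = t and t = h, so p = h. p < e, so h < e. Since z ≤ h, z < e. e ≤ v, so z < v. Then z + i < v + i. Then z + i + f < v + i + f. Since c > 0, (z + i + f) * c < (v + i + f) * c.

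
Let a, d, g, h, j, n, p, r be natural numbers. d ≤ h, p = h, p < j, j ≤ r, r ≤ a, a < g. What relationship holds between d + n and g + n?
d + n < g + n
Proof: p = h and p < j, so h < j. j ≤ r, so h < r. Since d ≤ h, d < r. From r ≤ a and a < g, r < g. d < r, so d < g. Then d + n < g + n.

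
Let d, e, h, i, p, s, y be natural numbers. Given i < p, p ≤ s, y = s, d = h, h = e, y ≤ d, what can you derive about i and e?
i < e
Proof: From d = h and h = e, d = e. From y ≤ d, y ≤ e. Since y = s, s ≤ e. Because p ≤ s, p ≤ e. Since i < p, i < e.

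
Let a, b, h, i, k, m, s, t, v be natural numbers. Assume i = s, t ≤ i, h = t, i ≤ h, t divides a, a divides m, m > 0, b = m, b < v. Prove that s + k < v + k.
h = t and i ≤ h, thus i ≤ t. t ≤ i, so t = i. t divides a and a divides m, therefore t divides m. t = i, so i divides m. Because m > 0, i ≤ m. Since b = m and b < v, m < v. Since i ≤ m, i < v. Since i = s, s < v. Then s + k < v + k.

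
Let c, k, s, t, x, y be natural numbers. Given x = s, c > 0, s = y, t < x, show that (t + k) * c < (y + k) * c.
x = s and t < x, hence t < s. Since s = y, t < y. Then t + k < y + k. Using c > 0 and multiplying by a positive, (t + k) * c < (y + k) * c.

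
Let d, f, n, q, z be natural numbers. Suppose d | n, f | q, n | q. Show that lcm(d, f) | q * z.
d | n and n | q, therefore d | q. Since f | q, lcm(d, f) | q. Then lcm(d, f) | q * z.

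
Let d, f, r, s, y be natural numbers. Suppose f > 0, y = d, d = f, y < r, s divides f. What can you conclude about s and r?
s < r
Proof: s divides f and f > 0, therefore s ≤ f. Because y = d and d = f, y = f. y < r, so f < r. From s ≤ f, s < r.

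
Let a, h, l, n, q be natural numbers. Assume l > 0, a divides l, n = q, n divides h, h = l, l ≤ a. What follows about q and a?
q divides a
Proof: a divides l and l > 0, therefore a ≤ l. Since l ≤ a, l = a. Because h = l and n divides h, n divides l. Since l = a, n divides a. n = q, so q divides a.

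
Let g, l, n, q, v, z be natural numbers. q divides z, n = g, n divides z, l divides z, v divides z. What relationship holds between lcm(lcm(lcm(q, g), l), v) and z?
lcm(lcm(lcm(q, g), l), v) divides z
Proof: n = g and n divides z, hence g divides z. q divides z, so lcm(q, g) divides z. Since l divides z, lcm(lcm(q, g), l) divides z. v divides z, so lcm(lcm(lcm(q, g), l), v) divides z.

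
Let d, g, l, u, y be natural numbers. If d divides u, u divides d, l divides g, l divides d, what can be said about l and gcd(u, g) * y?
l divides gcd(u, g) * y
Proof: d divides u and u divides d, hence d = u. Since l divides d, l divides u. Since l divides g, l divides gcd(u, g). Then l divides gcd(u, g) * y.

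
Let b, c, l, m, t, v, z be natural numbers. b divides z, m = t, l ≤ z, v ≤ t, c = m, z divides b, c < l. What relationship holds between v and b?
v < b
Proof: c = m and m = t, thus c = t. Since c < l, t < l. v ≤ t, so v < l. Because z divides b and b divides z, z = b. l ≤ z, so l ≤ b. v < l, so v < b.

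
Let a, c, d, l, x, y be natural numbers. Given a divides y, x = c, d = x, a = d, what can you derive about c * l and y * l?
c * l divides y * l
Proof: a = d and d = x, hence a = x. Since x = c, a = c. From a divides y, c divides y. Then c * l divides y * l.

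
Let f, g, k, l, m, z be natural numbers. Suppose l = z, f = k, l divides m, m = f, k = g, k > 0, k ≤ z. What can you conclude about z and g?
z = g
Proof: m = f and l divides m, therefore l divides f. Since l = z, z divides f. Since f = k, z divides k. Since k > 0, z ≤ k. Since k ≤ z, z = k. Since k = g, z = g.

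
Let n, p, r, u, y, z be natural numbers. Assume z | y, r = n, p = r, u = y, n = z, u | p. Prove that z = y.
p = r and r = n, therefore p = n. Because n = z, p = z. u = y and u | p, so y | p. Since p = z, y | z. Since z | y, z = y.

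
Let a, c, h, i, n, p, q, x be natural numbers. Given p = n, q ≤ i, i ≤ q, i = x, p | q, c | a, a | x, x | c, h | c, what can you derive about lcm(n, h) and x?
lcm(n, h) | x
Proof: From q ≤ i and i ≤ q, q = i. i = x, so q = x. Since p | q, p | x. Because p = n, n | x. c | a and a | x, so c | x. x | c, so c = x. Since h | c, h | x. n | x, so lcm(n, h) | x.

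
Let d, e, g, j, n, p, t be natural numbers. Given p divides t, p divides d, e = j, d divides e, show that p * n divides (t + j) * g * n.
e = j and d divides e, so d divides j. Since p divides d, p divides j. p divides t, so p divides t + j. Then p divides (t + j) * g. Then p * n divides (t + j) * g * n.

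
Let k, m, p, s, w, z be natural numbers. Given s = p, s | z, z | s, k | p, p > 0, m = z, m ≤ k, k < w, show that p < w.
k | p and p > 0, therefore k ≤ p. z | s and s | z, so z = s. Since m = z, m = s. s = p, so m = p. Since m ≤ k, p ≤ k. k ≤ p, so k = p. From k < w, p < w.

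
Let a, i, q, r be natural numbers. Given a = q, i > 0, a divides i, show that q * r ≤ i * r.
Because a = q and a divides i, q divides i. Because i > 0, q ≤ i. By multiplying by a non-negative, q * r ≤ i * r.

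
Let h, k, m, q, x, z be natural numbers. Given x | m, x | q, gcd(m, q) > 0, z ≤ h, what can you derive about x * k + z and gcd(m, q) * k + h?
x * k + z ≤ gcd(m, q) * k + h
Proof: x | m and x | q, hence x | gcd(m, q). From gcd(m, q) > 0, x ≤ gcd(m, q). Then x * k ≤ gcd(m, q) * k. Since z ≤ h, x * k + z ≤ gcd(m, q) * k + h.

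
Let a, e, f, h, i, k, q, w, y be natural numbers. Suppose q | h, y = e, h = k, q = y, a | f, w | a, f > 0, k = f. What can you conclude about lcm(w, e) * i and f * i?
lcm(w, e) * i ≤ f * i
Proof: From w | a and a | f, w | f. Because q = y and y = e, q = e. Since h = k and q | h, q | k. k = f, so q | f. q = e, so e | f. w | f, so lcm(w, e) | f. From f > 0, lcm(w, e) ≤ f. Then lcm(w, e) * i ≤ f * i.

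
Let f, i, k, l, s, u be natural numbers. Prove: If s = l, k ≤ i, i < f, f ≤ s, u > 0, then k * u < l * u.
k ≤ i and i < f, so k < f. f ≤ s, so k < s. Since s = l, k < l. Since u > 0, by multiplying by a positive, k * u < l * u.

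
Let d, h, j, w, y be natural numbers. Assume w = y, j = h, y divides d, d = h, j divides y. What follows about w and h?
w = h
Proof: d = h and y divides d, therefore y divides h. From j = h and j divides y, h divides y. Since y divides h, y = h. w = y, so w = h.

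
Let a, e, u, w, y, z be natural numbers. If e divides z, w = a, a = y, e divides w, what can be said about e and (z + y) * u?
e divides (z + y) * u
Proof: w = a and a = y, thus w = y. From e divides w, e divides y. e divides z, so e divides z + y. Then e divides (z + y) * u.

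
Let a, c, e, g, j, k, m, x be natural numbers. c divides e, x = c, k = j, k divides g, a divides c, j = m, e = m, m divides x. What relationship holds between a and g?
a divides g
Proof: Because x = c and m divides x, m divides c. From e = m and c divides e, c divides m. m divides c, so m = c. k = j and j = m, therefore k = m. k divides g, so m divides g. Since m = c, c divides g. Since a divides c, a divides g.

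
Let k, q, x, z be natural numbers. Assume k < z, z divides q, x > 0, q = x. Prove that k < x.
Because q = x and z divides q, z divides x. Since x > 0, z ≤ x. k < z, so k < x.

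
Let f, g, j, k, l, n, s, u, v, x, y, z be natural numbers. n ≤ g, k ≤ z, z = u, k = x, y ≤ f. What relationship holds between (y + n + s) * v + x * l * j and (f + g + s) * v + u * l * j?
(y + n + s) * v + x * l * j ≤ (f + g + s) * v + u * l * j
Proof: y ≤ f and n ≤ g, so y + n ≤ f + g. Then y + n + s ≤ f + g + s. By multiplying by a non-negative, (y + n + s) * v ≤ (f + g + s) * v. z = u and k ≤ z, therefore k ≤ u. Since k = x, x ≤ u. By multiplying by a non-negative, x * l ≤ u * l. By multiplying by a non-negative, x * l * j ≤ u * l * j. (y + n + s) * v ≤ (f + g + s) * v, so (y + n + s) * v + x * l * j ≤ (f + g + s) * v + u * l * j.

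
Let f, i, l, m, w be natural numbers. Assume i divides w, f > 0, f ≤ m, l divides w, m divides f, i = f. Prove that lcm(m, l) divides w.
m divides f and f > 0, thus m ≤ f. Since f ≤ m, f = m. Since i = f, i = m. Because i divides w, m divides w. Since l divides w, lcm(m, l) divides w.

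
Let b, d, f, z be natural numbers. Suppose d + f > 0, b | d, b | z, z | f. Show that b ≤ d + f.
b | z and z | f, so b | f. Since b | d, b | d + f. d + f > 0, so b ≤ d + f.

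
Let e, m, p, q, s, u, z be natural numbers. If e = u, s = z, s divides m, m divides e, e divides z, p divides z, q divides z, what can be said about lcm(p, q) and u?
lcm(p, q) divides u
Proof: s = z and s divides m, therefore z divides m. Since m divides e, z divides e. Since e divides z, z = e. p divides z and q divides z, so lcm(p, q) divides z. Since z = e, lcm(p, q) divides e. e = u, so lcm(p, q) divides u.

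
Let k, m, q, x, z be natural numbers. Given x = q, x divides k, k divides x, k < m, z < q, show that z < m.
Because k divides x and x divides k, k = x. Since x = q, k = q. Since k < m, q < m. Since z < q, z < m.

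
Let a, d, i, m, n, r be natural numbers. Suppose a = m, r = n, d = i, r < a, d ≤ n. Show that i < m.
From d = i and d ≤ n, i ≤ n. From a = m and r < a, r < m. r = n, so n < m. Because i ≤ n, i < m.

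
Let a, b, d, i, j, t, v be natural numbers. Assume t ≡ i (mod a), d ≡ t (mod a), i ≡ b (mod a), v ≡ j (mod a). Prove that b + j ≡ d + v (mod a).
d ≡ t (mod a) and t ≡ i (mod a), therefore d ≡ i (mod a). i ≡ b (mod a), so d ≡ b (mod a). Since v ≡ j (mod a), by adding congruences, d + v ≡ b + j (mod a). Then b + j ≡ d + v (mod a).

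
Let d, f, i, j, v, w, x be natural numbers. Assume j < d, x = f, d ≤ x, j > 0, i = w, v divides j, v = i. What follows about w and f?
w < f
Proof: Since v = i and v divides j, i divides j. Because i = w, w divides j. Since j > 0, w ≤ j. Since x = f and d ≤ x, d ≤ f. Since j < d, j < f. Since w ≤ j, w < f.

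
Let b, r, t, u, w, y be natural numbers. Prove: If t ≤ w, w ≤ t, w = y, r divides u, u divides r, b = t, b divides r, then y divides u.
Since t ≤ w and w ≤ t, t = w. Since w = y, t = y. r divides u and u divides r, so r = u. b = t and b divides r, so t divides r. Since r = u, t divides u. Since t = y, y divides u.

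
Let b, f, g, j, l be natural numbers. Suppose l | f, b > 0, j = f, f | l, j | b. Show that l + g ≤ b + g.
f | l and l | f, thus f = l. From j = f and j | b, f | b. Because b > 0, f ≤ b. Since f = l, l ≤ b. Then l + g ≤ b + g.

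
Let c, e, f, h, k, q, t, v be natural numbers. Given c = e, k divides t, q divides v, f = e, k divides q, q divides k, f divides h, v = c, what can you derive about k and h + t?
k divides h + t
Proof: q divides k and k divides q, thus q = k. v = c and q divides v, thus q divides c. c = e, so q divides e. q = k, so k divides e. f = e and f divides h, thus e divides h. Since k divides e, k divides h. k divides t, so k divides h + t.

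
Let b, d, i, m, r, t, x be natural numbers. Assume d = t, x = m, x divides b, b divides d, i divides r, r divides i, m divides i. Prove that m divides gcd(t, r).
x divides b and b divides d, therefore x divides d. x = m, so m divides d. d = t, so m divides t. i divides r and r divides i, therefore i = r. m divides i, so m divides r. Since m divides t, m divides gcd(t, r).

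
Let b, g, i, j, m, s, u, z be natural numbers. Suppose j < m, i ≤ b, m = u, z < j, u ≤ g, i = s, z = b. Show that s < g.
i = s and i ≤ b, so s ≤ b. z < j and j < m, hence z < m. Since z = b, b < m. m = u, so b < u. u ≤ g, so b < g. s ≤ b, so s < g.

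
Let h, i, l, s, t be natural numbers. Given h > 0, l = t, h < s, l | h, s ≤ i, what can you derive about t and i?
t < i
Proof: l | h and h > 0, thus l ≤ h. Since l = t, t ≤ h. h < s and s ≤ i, so h < i. Since t ≤ h, t < i.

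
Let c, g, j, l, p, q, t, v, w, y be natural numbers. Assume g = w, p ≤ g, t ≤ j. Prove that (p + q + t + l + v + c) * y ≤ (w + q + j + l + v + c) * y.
g = w and p ≤ g, hence p ≤ w. Then p + q ≤ w + q. Since t ≤ j, p + q + t ≤ w + q + j. Then p + q + t + l ≤ w + q + j + l. Then p + q + t + l + v ≤ w + q + j + l + v. Then p + q + t + l + v + c ≤ w + q + j + l + v + c. By multiplying by a non-negative, (p + q + t + l + v + c) * y ≤ (w + q + j + l + v + c) * y.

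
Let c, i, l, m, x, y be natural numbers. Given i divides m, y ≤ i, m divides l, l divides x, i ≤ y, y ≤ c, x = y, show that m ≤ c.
i ≤ y and y ≤ i, so i = y. From i divides m, y divides m. m divides l and l divides x, thus m divides x. Since x = y, m divides y. y divides m, so y = m. y ≤ c, so m ≤ c.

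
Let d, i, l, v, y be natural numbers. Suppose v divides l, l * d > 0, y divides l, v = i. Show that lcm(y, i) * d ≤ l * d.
Since v = i and v divides l, i divides l. y divides l, so lcm(y, i) divides l. Then lcm(y, i) * d divides l * d. l * d > 0, so lcm(y, i) * d ≤ l * d.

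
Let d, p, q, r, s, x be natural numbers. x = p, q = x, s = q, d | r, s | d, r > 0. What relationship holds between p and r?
p ≤ r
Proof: From s = q and s | d, q | d. d | r, so q | r. q = x, so x | r. Since r > 0, x ≤ r. Since x = p, p ≤ r.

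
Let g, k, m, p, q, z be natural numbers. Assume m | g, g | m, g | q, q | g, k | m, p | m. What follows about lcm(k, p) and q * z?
lcm(k, p) | q * z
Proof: m | g and g | m, thus m = g. g | q and q | g, therefore g = q. Since m = g, m = q. Since k | m and p | m, lcm(k, p) | m. Since m = q, lcm(k, p) | q. Then lcm(k, p) | q * z.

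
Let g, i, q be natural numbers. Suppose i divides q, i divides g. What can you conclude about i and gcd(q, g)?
i divides gcd(q, g)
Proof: Because i divides q and i divides g, because common divisors divide the gcd, i divides gcd(q, g).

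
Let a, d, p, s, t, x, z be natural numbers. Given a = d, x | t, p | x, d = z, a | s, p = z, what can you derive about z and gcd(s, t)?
z | gcd(s, t)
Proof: a = d and a | s, hence d | s. d = z, so z | s. From p = z and p | x, z | x. Since x | t, z | t. Since z | s, z | gcd(s, t).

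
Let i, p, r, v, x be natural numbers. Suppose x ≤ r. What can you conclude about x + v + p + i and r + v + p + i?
x + v + p + i ≤ r + v + p + i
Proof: From x ≤ r, x + v ≤ r + v. Then x + v + p ≤ r + v + p. Then x + v + p + i ≤ r + v + p + i.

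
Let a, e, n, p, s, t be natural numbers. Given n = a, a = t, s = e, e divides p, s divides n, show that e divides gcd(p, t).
Because n = a and s divides n, s divides a. s = e, so e divides a. Since a = t, e divides t. Since e divides p, e divides gcd(p, t).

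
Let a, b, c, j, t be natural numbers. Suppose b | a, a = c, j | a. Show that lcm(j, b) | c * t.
j | a and b | a, hence lcm(j, b) | a. Since a = c, lcm(j, b) | c. Then lcm(j, b) | c * t.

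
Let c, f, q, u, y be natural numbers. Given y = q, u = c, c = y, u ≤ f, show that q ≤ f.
Because u = c and c = y, u = y. Because u ≤ f, y ≤ f. y = q, so q ≤ f.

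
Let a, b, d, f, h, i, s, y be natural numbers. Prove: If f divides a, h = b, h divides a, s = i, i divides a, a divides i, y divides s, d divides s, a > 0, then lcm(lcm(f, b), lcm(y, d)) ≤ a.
Since h = b and h divides a, b divides a. Since f divides a, lcm(f, b) divides a. From i divides a and a divides i, i = a. From s = i, s = a. y divides s and d divides s, thus lcm(y, d) divides s. Since s = a, lcm(y, d) divides a. lcm(f, b) divides a, so lcm(lcm(f, b), lcm(y, d)) divides a. a > 0, so lcm(lcm(f, b), lcm(y, d)) ≤ a.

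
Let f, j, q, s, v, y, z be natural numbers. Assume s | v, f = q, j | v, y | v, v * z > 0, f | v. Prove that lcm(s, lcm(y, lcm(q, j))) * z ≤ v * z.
From f = q and f | v, q | v. Since j | v, lcm(q, j) | v. Since y | v, lcm(y, lcm(q, j)) | v. s | v, so lcm(s, lcm(y, lcm(q, j))) | v. Then lcm(s, lcm(y, lcm(q, j))) * z | v * z. v * z > 0, so lcm(s, lcm(y, lcm(q, j))) * z ≤ v * z.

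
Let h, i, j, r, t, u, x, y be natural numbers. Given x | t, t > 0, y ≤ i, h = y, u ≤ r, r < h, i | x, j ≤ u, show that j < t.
j ≤ u and u ≤ r, hence j ≤ r. h = y and r < h, therefore r < y. Since y ≤ i, r < i. Since j ≤ r, j < i. Since i | x and x | t, i | t. Since t > 0, i ≤ t. Since j < i, j < t.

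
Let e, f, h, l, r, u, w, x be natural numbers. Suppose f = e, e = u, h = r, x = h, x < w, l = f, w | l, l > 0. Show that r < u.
Since f = e and e = u, f = u. Since x = h and x < w, h < w. Since h = r, r < w. w | l and l > 0, thus w ≤ l. Since l = f, w ≤ f. From r < w, r < f. Since f = u, r < u.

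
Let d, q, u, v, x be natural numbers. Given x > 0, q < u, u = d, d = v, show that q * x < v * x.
u = d and d = v, thus u = v. q < u, so q < v. x > 0, so q * x < v * x.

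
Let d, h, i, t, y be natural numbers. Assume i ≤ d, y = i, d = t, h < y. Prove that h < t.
y = i and h < y, hence h < i. Since i ≤ d, h < d. d = t, so h < t.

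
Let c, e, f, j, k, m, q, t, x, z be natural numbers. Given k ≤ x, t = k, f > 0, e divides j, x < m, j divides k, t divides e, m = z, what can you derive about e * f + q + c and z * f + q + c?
e * f + q + c < z * f + q + c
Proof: t = k and t divides e, so k divides e. e divides j and j divides k, therefore e divides k. Since k divides e, k = e. k ≤ x and x < m, thus k < m. Since m = z, k < z. k = e, so e < z. Using f > 0, by multiplying by a positive, e * f < z * f. Then e * f + q < z * f + q. Then e * f + q + c < z * f + q + c.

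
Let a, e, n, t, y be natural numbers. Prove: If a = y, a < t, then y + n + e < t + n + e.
Because a = y and a < t, y < t. Then y + n < t + n. Then y + n + e < t + n + e.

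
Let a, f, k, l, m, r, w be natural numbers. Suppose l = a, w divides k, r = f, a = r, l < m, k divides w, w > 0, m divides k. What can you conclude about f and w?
f < w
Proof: From l = a and a = r, l = r. Because l < m, r < m. From r = f, f < m. Because k divides w and w divides k, k = w. m divides k, so m divides w. Because w > 0, m ≤ w. f < m, so f < w.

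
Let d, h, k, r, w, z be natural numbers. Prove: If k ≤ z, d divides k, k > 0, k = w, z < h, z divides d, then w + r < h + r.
Since z divides d and d divides k, z divides k. Since k > 0, z ≤ k. k ≤ z, so z = k. Since k = w, z = w. z < h, so w < h. Then w + r < h + r.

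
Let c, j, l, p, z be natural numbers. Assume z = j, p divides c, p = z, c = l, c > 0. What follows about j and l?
j ≤ l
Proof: p = z and z = j, so p = j. p divides c and c > 0, thus p ≤ c. c = l, so p ≤ l. Since p = j, j ≤ l.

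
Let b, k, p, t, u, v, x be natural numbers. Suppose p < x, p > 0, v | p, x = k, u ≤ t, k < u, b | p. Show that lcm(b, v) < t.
From b | p and v | p, lcm(b, v) | p. p > 0, so lcm(b, v) ≤ p. x = k and p < x, so p < k. From k < u and u ≤ t, k < t. From p < k, p < t. lcm(b, v) ≤ p, so lcm(b, v) < t.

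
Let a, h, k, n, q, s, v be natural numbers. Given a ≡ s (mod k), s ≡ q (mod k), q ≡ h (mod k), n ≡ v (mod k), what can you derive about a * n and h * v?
a * n ≡ h * v (mod k)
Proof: a ≡ s (mod k) and s ≡ q (mod k), so a ≡ q (mod k). Since q ≡ h (mod k), a ≡ h (mod k). Since n ≡ v (mod k), by multiplying congruences, a * n ≡ h * v (mod k).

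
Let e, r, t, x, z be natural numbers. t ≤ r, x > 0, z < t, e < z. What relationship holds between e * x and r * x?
e * x < r * x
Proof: z < t and t ≤ r, hence z < r. e < z, so e < r. Since x > 0, e * x < r * x.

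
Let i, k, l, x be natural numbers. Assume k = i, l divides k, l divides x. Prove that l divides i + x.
k = i and l divides k, thus l divides i. From l divides x, l divides i + x.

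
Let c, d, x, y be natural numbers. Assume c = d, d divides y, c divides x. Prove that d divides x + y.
From c = d and c divides x, d divides x. d divides y, so d divides x + y.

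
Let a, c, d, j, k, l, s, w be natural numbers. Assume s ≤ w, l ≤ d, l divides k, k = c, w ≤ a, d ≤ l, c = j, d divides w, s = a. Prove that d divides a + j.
s = a and s ≤ w, hence a ≤ w. Because w ≤ a, w = a. Since d divides w, d divides a. l ≤ d and d ≤ l, hence l = d. Since k = c and c = j, k = j. Since l divides k, l divides j. Since l = d, d divides j. d divides a, so d divides a + j.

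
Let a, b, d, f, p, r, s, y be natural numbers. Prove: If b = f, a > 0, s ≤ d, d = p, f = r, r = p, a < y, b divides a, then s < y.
From d = p and s ≤ d, s ≤ p. f = r and r = p, hence f = p. From b = f and b divides a, f divides a. Since f = p, p divides a. Since a > 0, p ≤ a. Since a < y, p < y. Because s ≤ p, s < y.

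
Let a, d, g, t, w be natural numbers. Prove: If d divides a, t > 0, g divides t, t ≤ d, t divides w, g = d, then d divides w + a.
From g divides t and t > 0, g ≤ t. Since g = d, d ≤ t. t ≤ d, so t = d. Since t divides w, d divides w. d divides a, so d divides w + a.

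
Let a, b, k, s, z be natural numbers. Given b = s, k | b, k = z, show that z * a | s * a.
b = s and k | b, therefore k | s. From k = z, z | s. Then z * a | s * a.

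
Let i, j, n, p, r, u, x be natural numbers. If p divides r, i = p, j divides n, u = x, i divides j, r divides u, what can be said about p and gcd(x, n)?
p divides gcd(x, n)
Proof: Because p divides r and r divides u, p divides u. Since u = x, p divides x. i divides j and j divides n, hence i divides n. Since i = p, p divides n. p divides x, so p divides gcd(x, n).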